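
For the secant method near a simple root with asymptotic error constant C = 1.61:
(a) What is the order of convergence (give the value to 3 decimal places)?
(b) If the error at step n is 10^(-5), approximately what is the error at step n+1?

(a) Secant method has superlinear convergence with order φ = (1+√5)/2 ≈ 1.618.
    This means |e_{n+1}| ≈ C|e_n|^1.618.

(b) With |e_n| = 10^(-5) and C = 1.61:
    |e_{n+1}| ≈ 1.61 × (10^(-5))^1.618 = 1.61 × 10^(-8.09)

(a) ≈ 1.618 (golden ratio); (b) |e_{n+1}| ≈ 1.308e-08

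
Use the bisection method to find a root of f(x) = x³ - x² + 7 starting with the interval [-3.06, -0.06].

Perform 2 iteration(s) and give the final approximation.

f(x) = x³ - x² + 7
Initial interval: [-3.06, -0.06]

Iteration 1:
  c_1 = (-3.060000 + (-0.060000))/2 = -1.560000
  f(c_1) = f(-1.560000) = 0.769984
  f(a) × f(c) < 0, new interval: [-3.060000, -1.560000]
Iteration 2:
  c_2 = (-3.060000 + (-1.560000))/2 = -2.310000
  f(c_2) = f(-2.310000) = -10.662491
  f(a) × f(c) ≥ 0, new interval: [-2.310000, -1.560000]

After 2 iteration(s), the approximation is c_2 = -2.310000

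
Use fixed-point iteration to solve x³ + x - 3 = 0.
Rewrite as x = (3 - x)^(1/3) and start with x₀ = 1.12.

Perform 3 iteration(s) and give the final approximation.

Equation: x³ + x - 3 = 0
Fixed-point form: x = (3 - x)^(1/3)
x₀ = 1.12

x_1 = g(1.120000) = 1.234201
x_2 = g(1.234201) = 1.208687
x_3 = g(1.208687) = 1.214480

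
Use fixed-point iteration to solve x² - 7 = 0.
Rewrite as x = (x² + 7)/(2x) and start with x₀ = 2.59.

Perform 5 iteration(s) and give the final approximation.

Equation: x² - 7 = 0
Fixed-point form: x = (x² + 7)/(2x)
x₀ = 2.59

x_1 = g(2.590000) = 2.646351
x_2 = g(2.646351) = 2.645751
x_3 = g(2.645751) = 2.645751
x_4 = g(2.645751) = 2.645751
x_5 = g(2.645751) = 2.645751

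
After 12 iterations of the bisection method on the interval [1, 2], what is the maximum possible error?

Bisection error bound: |error| ≤ (b-a)/2^n
|error| ≤ (2 - 1)/2^12 = 1/2^12
|error| ≤ 0.0002441406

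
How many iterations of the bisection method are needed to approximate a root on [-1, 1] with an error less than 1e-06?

We need (b-a)/2^n ≤ 1e-06
(1 - (-1))/2^n ≤ 1e-06
2/2^n ≤ 1e-06
2^n ≥ 2000000
n ≥ log₂(2000000) = 20.93
n ≥ 21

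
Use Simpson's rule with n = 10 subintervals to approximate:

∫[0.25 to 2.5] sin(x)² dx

f(x) = sin(x)²
a = 0.25, b = 2.5, n = 10
h = (b - a)/n = 0.225000

Simpson's rule: (h/3)[f(x₀) + 4f(x₁) + 2f(x₂) + ... + f(xₙ)]

x_0 = 0.2500, f(x_0) = 0.061209, coefficient = 1
x_1 = 0.4750, f(x_1) = 0.209158, coefficient = 4
x_2 = 0.7000, f(x_2) = 0.415016, coefficient = 2
x_3 = 0.9250, f(x_3) = 0.637795, coefficient = 4
x_4 = 1.1500, f(x_4) = 0.833138, coefficient = 2
x_5 = 1.3750, f(x_5) = 0.962151, coefficient = 4
x_6 = 1.6000, f(x_6) = 0.999147, coefficient = 2
x_7 = 1.8250, f(x_7) = 0.936760, coefficient = 4
x_8 = 2.0500, f(x_8) = 0.787412, coefficient = 2
x_9 = 2.2750, f(x_9) = 0.580838, coefficient = 4
x_10 = 2.5000, f(x_10) = 0.358169, coefficient = 1

I ≈ (0.225000/3) × 19.795619 = 1.484671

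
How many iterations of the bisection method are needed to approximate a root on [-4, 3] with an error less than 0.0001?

We need (b-a)/2^n ≤ 0.0001
(3 - (-4))/2^n ≤ 0.0001
7/2^n ≤ 0.0001
2^n ≥ 70000
n ≥ log₂(70000) = 16.10
n ≥ 17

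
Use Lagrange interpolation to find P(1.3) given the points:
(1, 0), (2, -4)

Lagrange interpolation formula:
P(x) = Σ yᵢ × Lᵢ(x)
where Lᵢ(x) = Π_{j≠i} (x - xⱼ)/(xᵢ - xⱼ)

L_0(1.3) = (1.3 - 2)/(1 - 2) = 0.700000
L_1(1.3) = (1.3 - 1)/(2 - 1) = 0.300000

P(1.3) = 0×L_0(1.3) + (-4)×L_1(1.3)
P(1.3) = -1.200000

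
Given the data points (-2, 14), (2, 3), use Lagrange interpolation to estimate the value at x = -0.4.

Lagrange interpolation formula:
P(x) = Σ yᵢ × Lᵢ(x)
where Lᵢ(x) = Π_{j≠i} (x - xⱼ)/(xᵢ - xⱼ)

L_0(-0.4) = (-0.4 - 2)/(-2 - 2) = 0.600000
L_1(-0.4) = (-0.4 - (-2))/(2 - (-2)) = 0.400000

P(-0.4) = 14×L_0(-0.4) + 3×L_1(-0.4)
P(-0.4) = 9.600000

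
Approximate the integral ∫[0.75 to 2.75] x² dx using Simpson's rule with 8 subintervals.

f(x) = x²
a = 0.75, b = 2.75, n = 8
h = (b - a)/n = 0.250000

Simpson's rule: (h/3)[f(x₀) + 4f(x₁) + 2f(x₂) + ... + f(xₙ)]

x_0 = 0.7500, f(x_0) = 0.562500, coefficient = 1
x_1 = 1.0000, f(x_1) = 1.000000, coefficient = 4
x_2 = 1.2500, f(x_2) = 1.562500, coefficient = 2
x_3 = 1.5000, f(x_3) = 2.250000, coefficient = 4
x_4 = 1.7500, f(x_4) = 3.062500, coefficient = 2
x_5 = 2.0000, f(x_5) = 4.000000, coefficient = 4
x_6 = 2.2500, f(x_6) = 5.062500, coefficient = 2
x_7 = 2.5000, f(x_7) = 6.250000, coefficient = 4
x_8 = 2.7500, f(x_8) = 7.562500, coefficient = 1

I ≈ (0.250000/3) × 81.500000 = 6.791667
Exact value: 6.791667
Error: 0.000000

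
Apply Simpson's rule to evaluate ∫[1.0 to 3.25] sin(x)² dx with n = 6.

f(x) = sin(x)²
a = 1.0, b = 3.25, n = 6
h = (b - a)/n = 0.375000

Simpson's rule: (h/3)[f(x₀) + 4f(x₁) + 2f(x₂) + ... + f(xₙ)]

x_0 = 1.0000, f(x_0) = 0.708073, coefficient = 1
x_1 = 1.3750, f(x_1) = 0.962151, coefficient = 4
x_2 = 1.7500, f(x_2) = 0.968228, coefficient = 2
x_3 = 2.1250, f(x_3) = 0.723044, coefficient = 4
x_4 = 2.5000, f(x_4) = 0.358169, coefficient = 2
x_5 = 2.8750, f(x_5) = 0.069404, coefficient = 4
x_6 = 3.2500, f(x_6) = 0.011706, coefficient = 1

I ≈ (0.375000/3) × 10.390969 = 1.298871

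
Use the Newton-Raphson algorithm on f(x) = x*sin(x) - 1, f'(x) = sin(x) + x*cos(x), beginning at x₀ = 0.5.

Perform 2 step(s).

f(x) = x*sin(x) - 1
f'(x) = sin(x) + x*cos(x)
x₀ = 0.5

Newton-Raphson formula: x_{n+1} = x_n - f(x_n)/f'(x_n)

Iteration 1:
  f(0.500000) = -0.760287
  f'(0.500000) = 0.918217
  x_1 = 0.500000 - (-0.760287)/0.918217 = 1.328004
Iteration 2:
  f(1.328004) = 0.289054
  f'(1.328004) = 1.289941
  x_2 = 1.328004 - 0.289054/1.289941 = 1.103921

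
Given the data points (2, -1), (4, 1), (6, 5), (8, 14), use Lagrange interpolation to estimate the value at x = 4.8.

Lagrange interpolation formula:
P(x) = Σ yᵢ × Lᵢ(x)
where Lᵢ(x) = Π_{j≠i} (x - xⱼ)/(xᵢ - xⱼ)

L_0(4.8) = (4.8 - 4)/(2 - 4) × (4.8 - 6)/(2 - 6) × (4.8 - 8)/(2 - 8) = -0.064000
L_1(4.8) = (4.8 - 2)/(4 - 2) × (4.8 - 6)/(4 - 6) × (4.8 - 8)/(4 - 8) = 0.672000
L_2(4.8) = (4.8 - 2)/(6 - 2) × (4.8 - 4)/(6 - 4) × (4.8 - 8)/(6 - 8) = 0.448000
L_3(4.8) = (4.8 - 2)/(8 - 2) × (4.8 - 4)/(8 - 4) × (4.8 - 6)/(8 - 6) = -0.056000

P(4.8) = (-1)×L_0(4.8) + 1×L_1(4.8) + 5×L_2(4.8) + 14×L_3(4.8)
P(4.8) = 2.192000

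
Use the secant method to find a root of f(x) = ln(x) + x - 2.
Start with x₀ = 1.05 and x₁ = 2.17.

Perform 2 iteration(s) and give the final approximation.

f(x) = ln(x) + x - 2
x₀ = 1.05, x₁ = 2.17

Secant formula: x_{n+1} = x_n - f(x_n)(x_n - x_{n-1})/(f(x_n) - f(x_{n-1}))

Iteration 1:
  f(1.050000) = -0.901210
  f(2.170000) = 0.944727
  x_2 = 2.170000 - 0.944727×(2.170000 - 1.050000)/(0.944727 - (-0.901210))
       = 1.596798
Iteration 2:
  f(2.170000) = 0.944727
  f(1.596798) = 0.064799
  x_3 = 1.596798 - 0.064799×(1.596798 - 2.170000)/(0.064799 - 0.944727)
       = 1.554587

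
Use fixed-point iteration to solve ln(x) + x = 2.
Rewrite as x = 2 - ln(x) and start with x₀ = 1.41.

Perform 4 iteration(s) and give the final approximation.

Equation: ln(x) + x = 2
Fixed-point form: x = 2 - ln(x)
x₀ = 1.41

x_1 = g(1.410000) = 1.656410
x_2 = g(1.656410) = 1.495347
x_3 = g(1.495347) = 1.597642
x_4 = g(1.597642) = 1.531471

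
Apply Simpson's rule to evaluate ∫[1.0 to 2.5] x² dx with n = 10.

f(x) = x²
a = 1.0, b = 2.5, n = 10
h = (b - a)/n = 0.150000

Simpson's rule: (h/3)[f(x₀) + 4f(x₁) + 2f(x₂) + ... + f(xₙ)]

x_0 = 1.0000, f(x_0) = 1.000000, coefficient = 1
x_1 = 1.1500, f(x_1) = 1.322500, coefficient = 4
x_2 = 1.3000, f(x_2) = 1.690000, coefficient = 2
x_3 = 1.4500, f(x_3) = 2.102500, coefficient = 4
x_4 = 1.6000, f(x_4) = 2.560000, coefficient = 2
x_5 = 1.7500, f(x_5) = 3.062500, coefficient = 4
x_6 = 1.9000, f(x_6) = 3.610000, coefficient = 2
x_7 = 2.0500, f(x_7) = 4.202500, coefficient = 4
x_8 = 2.2000, f(x_8) = 4.840000, coefficient = 2
x_9 = 2.3500, f(x_9) = 5.522500, coefficient = 4
x_10 = 2.5000, f(x_10) = 6.250000, coefficient = 1

I ≈ (0.150000/3) × 97.500000 = 4.875000
Exact value: 4.875000
Error: 0.000000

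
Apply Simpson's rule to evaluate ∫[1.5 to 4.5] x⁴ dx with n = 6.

f(x) = x⁴
a = 1.5, b = 4.5, n = 6
h = (b - a)/n = 0.500000

Simpson's rule: (h/3)[f(x₀) + 4f(x₁) + 2f(x₂) + ... + f(xₙ)]

x_0 = 1.5000, f(x_0) = 5.062500, coefficient = 1
x_1 = 2.0000, f(x_1) = 16.000000, coefficient = 4
x_2 = 2.5000, f(x_2) = 39.062500, coefficient = 2
x_3 = 3.0000, f(x_3) = 81.000000, coefficient = 4
x_4 = 3.5000, f(x_4) = 150.062500, coefficient = 2
x_5 = 4.0000, f(x_5) = 256.000000, coefficient = 4
x_6 = 4.5000, f(x_6) = 410.062500, coefficient = 1

I ≈ (0.500000/3) × 2205.375000 = 367.562500
Exact value: 367.537500
Error: 0.025000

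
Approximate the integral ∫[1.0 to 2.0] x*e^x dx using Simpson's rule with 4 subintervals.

f(x) = x*e^x
a = 1.0, b = 2.0, n = 4
h = (b - a)/n = 0.250000

Simpson's rule: (h/3)[f(x₀) + 4f(x₁) + 2f(x₂) + ... + f(xₙ)]

x_0 = 1.0000, f(x_0) = 2.718282, coefficient = 1
x_1 = 1.2500, f(x_1) = 4.362929, coefficient = 4
x_2 = 1.5000, f(x_2) = 6.722534, coefficient = 2
x_3 = 1.7500, f(x_3) = 10.070555, coefficient = 4
x_4 = 2.0000, f(x_4) = 14.778112, coefficient = 1

I ≈ (0.250000/3) × 88.675395 = 7.389616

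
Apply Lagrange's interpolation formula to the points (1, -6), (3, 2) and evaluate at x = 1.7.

Lagrange interpolation formula:
P(x) = Σ yᵢ × Lᵢ(x)
where Lᵢ(x) = Π_{j≠i} (x - xⱼ)/(xᵢ - xⱼ)

L_0(1.7) = (1.7 - 3)/(1 - 3) = 0.650000
L_1(1.7) = (1.7 - 1)/(3 - 1) = 0.350000

P(1.7) = (-6)×L_0(1.7) + 2×L_1(1.7)
P(1.7) = -3.200000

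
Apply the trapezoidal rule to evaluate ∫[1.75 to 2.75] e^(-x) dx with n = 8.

f(x) = e^(-x)
a = 1.75, b = 2.75, n = 8
h = (b - a)/n = 0.125000

Trapezoidal rule: (h/2)[f(x₀) + 2f(x₁) + 2f(x₂) + ... + f(xₙ)]

x_0 = 1.7500, f(x_0) = 0.173774, coefficient = 1
x_1 = 1.8750, f(x_1) = 0.153355, coefficient = 2
x_2 = 2.0000, f(x_2) = 0.135335, coefficient = 2
x_3 = 2.1250, f(x_3) = 0.119433, coefficient = 2
x_4 = 2.2500, f(x_4) = 0.105399, coefficient = 2
x_5 = 2.3750, f(x_5) = 0.093014, coefficient = 2
x_6 = 2.5000, f(x_6) = 0.082085, coefficient = 2
x_7 = 2.6250, f(x_7) = 0.072440, coefficient = 2
x_8 = 2.7500, f(x_8) = 0.063928, coefficient = 1

I ≈ (0.125000/2) × 1.759825 = 0.109989
Exact value: 0.109846
Error: 0.000143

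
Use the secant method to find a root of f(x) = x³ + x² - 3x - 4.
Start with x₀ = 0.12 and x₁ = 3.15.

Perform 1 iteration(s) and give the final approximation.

f(x) = x³ + x² - 3x - 4
x₀ = 0.12, x₁ = 3.15

Secant formula: x_{n+1} = x_n - f(x_n)(x_n - x_{n-1})/(f(x_n) - f(x_{n-1}))

Iteration 1:
  f(0.120000) = -4.343872
  f(3.150000) = 27.728375
  x_2 = 3.150000 - 27.728375×(3.150000 - 0.120000)/(27.728375 - (-4.343872))
       = 0.530384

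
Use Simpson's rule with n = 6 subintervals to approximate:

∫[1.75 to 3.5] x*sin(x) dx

f(x) = x*sin(x)
a = 1.75, b = 3.5, n = 6
h = (b - a)/n = 0.291667

Simpson's rule: (h/3)[f(x₀) + 4f(x₁) + 2f(x₂) + ... + f(xₙ)]

x_0 = 1.7500, f(x_0) = 1.721975, coefficient = 1
x_1 = 2.0417, f(x_1) = 1.819480, coefficient = 4
x_2 = 2.3333, f(x_2) = 1.687200, coefficient = 2
x_3 = 2.6250, f(x_3) = 1.296541, coefficient = 4
x_4 = 2.9167, f(x_4) = 0.650516, coefficient = 2
x_5 = 3.2083, f(x_5) = -0.213967, coefficient = 4
x_6 = 3.5000, f(x_6) = -1.227741, coefficient = 1

I ≈ (0.291667/3) × 16.777881 = 1.631183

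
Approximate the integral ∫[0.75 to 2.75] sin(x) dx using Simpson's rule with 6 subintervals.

f(x) = sin(x)
a = 0.75, b = 2.75, n = 6
h = (b - a)/n = 0.333333

Simpson's rule: (h/3)[f(x₀) + 4f(x₁) + 2f(x₂) + ... + f(xₙ)]

x_0 = 0.7500, f(x_0) = 0.681639, coefficient = 1
x_1 = 1.0833, f(x_1) = 0.883524, coefficient = 4
x_2 = 1.4167, f(x_2) = 0.988146, coefficient = 2
x_3 = 1.7500, f(x_3) = 0.983986, coefficient = 4
x_4 = 2.0833, f(x_4) = 0.871503, coefficient = 2
x_5 = 2.4167, f(x_5) = 0.663080, coefficient = 4
x_6 = 2.7500, f(x_6) = 0.381661, coefficient = 1

I ≈ (0.333333/3) × 14.904957 = 1.656106
Exact value: 1.655991
Error: 0.000115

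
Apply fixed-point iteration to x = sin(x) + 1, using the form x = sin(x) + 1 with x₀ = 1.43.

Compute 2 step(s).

Equation: x = sin(x) + 1
Fixed-point form: x = sin(x) + 1
x₀ = 1.43

x_1 = g(1.430000) = 1.990105
x_2 = g(1.990105) = 1.913371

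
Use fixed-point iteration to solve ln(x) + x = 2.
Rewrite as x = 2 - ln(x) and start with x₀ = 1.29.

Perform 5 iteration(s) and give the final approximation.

Equation: ln(x) + x = 2
Fixed-point form: x = 2 - ln(x)
x₀ = 1.29

x_1 = g(1.290000) = 1.745358
x_2 = g(1.745358) = 1.443040
x_3 = g(1.443040) = 1.633248
x_4 = g(1.633248) = 1.509430
x_5 = g(1.509430) = 1.588268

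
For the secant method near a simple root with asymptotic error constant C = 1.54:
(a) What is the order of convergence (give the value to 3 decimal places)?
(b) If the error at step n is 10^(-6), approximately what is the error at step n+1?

(a) Secant method has superlinear convergence with order φ = (1+√5)/2 ≈ 1.618.
    This means |e_{n+1}| ≈ C|e_n|^1.618.

(b) With |e_n| = 10^(-6) and C = 1.54:
    |e_{n+1}| ≈ 1.54 × (10^(-6))^1.618 = 1.54 × 10^(-9.71)

(a) ≈ 1.618 (golden ratio); (b) |e_{n+1}| ≈ 3.015e-10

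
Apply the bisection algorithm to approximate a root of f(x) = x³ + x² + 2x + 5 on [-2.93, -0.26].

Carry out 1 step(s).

f(x) = x³ + x² + 2x + 5
Initial interval: [-2.93, -0.26]

Iteration 1:
  c_1 = (-2.930000 + (-0.260000))/2 = -1.595000
  f(c_1) = f(-1.595000) = 0.296305
  f(a) × f(c) < 0, new interval: [-2.930000, -1.595000]

After 1 iteration(s), the approximation is c_1 = -1.595000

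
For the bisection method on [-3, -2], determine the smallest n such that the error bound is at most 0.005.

We need (b-a)/2^n ≤ 0.005
(-2 - (-3))/2^n ≤ 0.005
1/2^n ≤ 0.005
2^n ≥ 200
n ≥ log₂(200) = 7.64
n ≥ 8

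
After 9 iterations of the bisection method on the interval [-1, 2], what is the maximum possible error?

Bisection error bound: |error| ≤ (b-a)/2^n
|error| ≤ (2 - (-1))/2^9 = 3/2^9
|error| ≤ 0.0058593750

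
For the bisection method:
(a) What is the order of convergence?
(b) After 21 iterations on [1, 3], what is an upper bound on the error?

(a) Bisection has linear (order 1) convergence; the error is halved each step.

(b) Error bound = (b-a)/2^n = (3 - 1)/2^{21}
    = 2/2^{21}

(a) 1 (linear); (b) error ≤ 9.54e-07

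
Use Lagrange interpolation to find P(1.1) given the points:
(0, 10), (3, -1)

Lagrange interpolation formula:
P(x) = Σ yᵢ × Lᵢ(x)
where Lᵢ(x) = Π_{j≠i} (x - xⱼ)/(xᵢ - xⱼ)

L_0(1.1) = (1.1 - 3)/(0 - 3) = 0.633333
L_1(1.1) = (1.1 - 0)/(3 - 0) = 0.366667

P(1.1) = 10×L_0(1.1) + (-1)×L_1(1.1)
P(1.1) = 5.966667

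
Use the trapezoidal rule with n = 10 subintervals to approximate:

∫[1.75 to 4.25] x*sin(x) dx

f(x) = x*sin(x)
a = 1.75, b = 4.25, n = 10
h = (b - a)/n = 0.250000

Trapezoidal rule: (h/2)[f(x₀) + 2f(x₁) + 2f(x₂) + ... + f(xₙ)]

x_0 = 1.7500, f(x_0) = 1.721975, coefficient = 1
x_1 = 2.0000, f(x_1) = 1.818595, coefficient = 2
x_2 = 2.2500, f(x_2) = 1.750665, coefficient = 2
x_3 = 2.5000, f(x_3) = 1.496180, coefficient = 2
x_4 = 2.7500, f(x_4) = 1.049568, coefficient = 2
x_5 = 3.0000, f(x_5) = 0.423360, coefficient = 2
x_6 = 3.2500, f(x_6) = -0.351634, coefficient = 2
x_7 = 3.5000, f(x_7) = -1.227741, coefficient = 2
x_8 = 3.7500, f(x_8) = -2.143355, coefficient = 2
x_9 = 4.0000, f(x_9) = -3.027210, coefficient = 2
x_10 = 4.2500, f(x_10) = -3.803705, coefficient = 1

I ≈ (0.250000/2) × -2.504875 = -0.313109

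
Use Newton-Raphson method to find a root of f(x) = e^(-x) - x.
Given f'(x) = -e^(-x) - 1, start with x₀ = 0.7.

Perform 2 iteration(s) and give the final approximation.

f(x) = e^(-x) - x
f'(x) = -e^(-x) - 1
x₀ = 0.7

Newton-Raphson formula: x_{n+1} = x_n - f(x_n)/f'(x_n)

Iteration 1:
  f(0.700000) = -0.203415
  f'(0.700000) = -1.496585
  x_1 = 0.700000 - (-0.203415)/(-1.496585) = 0.564081
Iteration 2:
  f(0.564081) = 0.004802
  f'(0.564081) = -1.568883
  x_2 = 0.564081 - 0.004802/(-1.568883) = 0.567142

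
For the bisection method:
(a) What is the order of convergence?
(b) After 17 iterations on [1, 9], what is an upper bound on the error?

(a) Bisection has linear (order 1) convergence; the error is halved each step.

(b) Error bound = (b-a)/2^n = (9 - 1)/2^{17}
    = 8/2^{17}

(a) 1 (linear); (b) error ≤ 6.10e-05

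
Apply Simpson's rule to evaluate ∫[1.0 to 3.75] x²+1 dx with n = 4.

f(x) = x²+1
a = 1.0, b = 3.75, n = 4
h = (b - a)/n = 0.687500

Simpson's rule: (h/3)[f(x₀) + 4f(x₁) + 2f(x₂) + ... + f(xₙ)]

x_0 = 1.0000, f(x_0) = 2.000000, coefficient = 1
x_1 = 1.6875, f(x_1) = 3.847656, coefficient = 4
x_2 = 2.3750, f(x_2) = 6.640625, coefficient = 2
x_3 = 3.0625, f(x_3) = 10.378906, coefficient = 4
x_4 = 3.7500, f(x_4) = 15.062500, coefficient = 1

I ≈ (0.687500/3) × 87.250000 = 19.994792
Exact value: 19.994792
Error: 0.000000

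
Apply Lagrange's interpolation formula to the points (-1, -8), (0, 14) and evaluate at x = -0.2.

Lagrange interpolation formula:
P(x) = Σ yᵢ × Lᵢ(x)
where Lᵢ(x) = Π_{j≠i} (x - xⱼ)/(xᵢ - xⱼ)

L_0(-0.2) = (-0.2 - 0)/(-1 - 0) = 0.200000
L_1(-0.2) = (-0.2 - (-1))/(0 - (-1)) = 0.800000

P(-0.2) = (-8)×L_0(-0.2) + 14×L_1(-0.2)
P(-0.2) = 9.600000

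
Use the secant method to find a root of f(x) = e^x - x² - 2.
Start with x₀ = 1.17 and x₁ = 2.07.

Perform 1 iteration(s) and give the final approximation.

f(x) = e^x - x² - 2
x₀ = 1.17, x₁ = 2.07

Secant formula: x_{n+1} = x_n - f(x_n)(x_n - x_{n-1})/(f(x_n) - f(x_{n-1}))

Iteration 1:
  f(1.170000) = -0.146907
  f(2.070000) = 1.639923
  x_2 = 2.070000 - 1.639923×(2.070000 - 1.170000)/(1.639923 - (-0.146907))
       = 1.243995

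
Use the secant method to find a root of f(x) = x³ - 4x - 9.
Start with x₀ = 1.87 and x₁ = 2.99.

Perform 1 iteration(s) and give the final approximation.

f(x) = x³ - 4x - 9
x₀ = 1.87, x₁ = 2.99

Secant formula: x_{n+1} = x_n - f(x_n)(x_n - x_{n-1})/(f(x_n) - f(x_{n-1}))

Iteration 1:
  f(1.870000) = -9.940797
  f(2.990000) = 5.770899
  x_2 = 2.990000 - 5.770899×(2.990000 - 1.870000)/(5.770899 - (-9.940797))
       = 2.578624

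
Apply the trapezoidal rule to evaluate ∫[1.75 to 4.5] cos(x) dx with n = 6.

f(x) = cos(x)
a = 1.75, b = 4.5, n = 6
h = (b - a)/n = 0.458333

Trapezoidal rule: (h/2)[f(x₀) + 2f(x₁) + 2f(x₂) + ... + f(xₙ)]

x_0 = 1.7500, f(x_0) = -0.178246, coefficient = 1
x_1 = 2.2083, f(x_1) = -0.595218, coefficient = 2
x_2 = 2.6667, f(x_2) = -0.889327, coefficient = 2
x_3 = 3.1250, f(x_3) = -0.999862, coefficient = 2
x_4 = 3.5833, f(x_4) = -0.904009, coefficient = 2
x_5 = 4.0417, f(x_5) = -0.621552, coefficient = 2
x_6 = 4.5000, f(x_6) = -0.210796, coefficient = 1

I ≈ (0.458333/2) × -8.408978 = -1.927057
Exact value: -1.961516
Error: 0.034459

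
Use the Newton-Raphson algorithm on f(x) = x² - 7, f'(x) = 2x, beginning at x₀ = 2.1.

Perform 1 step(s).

f(x) = x² - 7
f'(x) = 2x
x₀ = 2.1

Newton-Raphson formula: x_{n+1} = x_n - f(x_n)/f'(x_n)

Iteration 1:
  f(2.100000) = -2.590000
  f'(2.100000) = 4.200000
  x_1 = 2.100000 - (-2.590000)/4.200000 = 2.716667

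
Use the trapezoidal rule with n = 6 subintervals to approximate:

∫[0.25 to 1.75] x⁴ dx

f(x) = x⁴
a = 0.25, b = 1.75, n = 6
h = (b - a)/n = 0.250000

Trapezoidal rule: (h/2)[f(x₀) + 2f(x₁) + 2f(x₂) + ... + f(xₙ)]

x_0 = 0.2500, f(x_0) = 0.003906, coefficient = 1
x_1 = 0.5000, f(x_1) = 0.062500, coefficient = 2
x_2 = 0.7500, f(x_2) = 0.316406, coefficient = 2
x_3 = 1.0000, f(x_3) = 1.000000, coefficient = 2
x_4 = 1.2500, f(x_4) = 2.441406, coefficient = 2
x_5 = 1.5000, f(x_5) = 5.062500, coefficient = 2
x_6 = 1.7500, f(x_6) = 9.378906, coefficient = 1

I ≈ (0.250000/2) × 27.148438 = 3.393555
Exact value: 3.282422
Error: 0.111133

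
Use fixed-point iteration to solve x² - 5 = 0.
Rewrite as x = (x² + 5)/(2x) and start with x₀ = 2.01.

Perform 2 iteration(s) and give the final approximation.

Equation: x² - 5 = 0
Fixed-point form: x = (x² + 5)/(2x)
x₀ = 2.01

x_1 = g(2.010000) = 2.248781
x_2 = g(2.248781) = 2.236104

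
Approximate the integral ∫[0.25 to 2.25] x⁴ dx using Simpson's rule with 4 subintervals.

f(x) = x⁴
a = 0.25, b = 2.25, n = 4
h = (b - a)/n = 0.500000

Simpson's rule: (h/3)[f(x₀) + 4f(x₁) + 2f(x₂) + ... + f(xₙ)]

x_0 = 0.2500, f(x_0) = 0.003906, coefficient = 1
x_1 = 0.7500, f(x_1) = 0.316406, coefficient = 4
x_2 = 1.2500, f(x_2) = 2.441406, coefficient = 2
x_3 = 1.7500, f(x_3) = 9.378906, coefficient = 4
x_4 = 2.2500, f(x_4) = 25.628906, coefficient = 1

I ≈ (0.500000/3) × 69.296875 = 11.549479
Exact value: 11.532812
Error: 0.016667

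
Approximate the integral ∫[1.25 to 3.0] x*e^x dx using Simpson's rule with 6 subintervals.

f(x) = x*e^x
a = 1.25, b = 3.0, n = 6
h = (b - a)/n = 0.291667

Simpson's rule: (h/3)[f(x₀) + 4f(x₁) + 2f(x₂) + ... + f(xₙ)]

x_0 = 1.2500, f(x_0) = 4.362929, coefficient = 1
x_1 = 1.5417, f(x_1) = 7.203239, coefficient = 4
x_2 = 1.8333, f(x_2) = 11.466952, coefficient = 2
x_3 = 2.1250, f(x_3) = 17.792407, coefficient = 4
x_4 = 2.4167, f(x_4) = 27.087053, coefficient = 2
x_5 = 2.7083, f(x_5) = 40.636504, coefficient = 4
x_6 = 3.0000, f(x_6) = 60.256611, coefficient = 1

I ≈ (0.291667/3) × 404.256147 = 39.302681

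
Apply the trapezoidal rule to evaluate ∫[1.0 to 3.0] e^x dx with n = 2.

f(x) = e^x
a = 1.0, b = 3.0, n = 2
h = (b - a)/n = 1.000000

Trapezoidal rule: (h/2)[f(x₀) + 2f(x₁) + 2f(x₂) + ... + f(xₙ)]

x_0 = 1.0000, f(x_0) = 2.718282, coefficient = 1
x_1 = 2.0000, f(x_1) = 7.389056, coefficient = 2
x_2 = 3.0000, f(x_2) = 20.085537, coefficient = 1

I ≈ (1.000000/2) × 37.581931 = 18.790965
Exact value: 17.367255
Error: 1.423710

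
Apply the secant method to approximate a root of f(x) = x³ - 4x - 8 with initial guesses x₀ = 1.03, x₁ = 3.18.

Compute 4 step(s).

f(x) = x³ - 4x - 8
x₀ = 1.03, x₁ = 3.18

Secant formula: x_{n+1} = x_n - f(x_n)(x_n - x_{n-1})/(f(x_n) - f(x_{n-1}))

Iteration 1:
  f(1.030000) = -11.027273
  f(3.180000) = 11.437432
  x_2 = 3.180000 - 11.437432×(3.180000 - 1.030000)/(11.437432 - (-11.027273))
       = 2.085373
Iteration 2:
  f(3.180000) = 11.437432
  f(2.085373) = -7.272665
  x_3 = 2.085373 - (-7.272665)×(2.085373 - 3.180000)/(-7.272665 - 11.437432)
       = 2.510857
Iteration 3:
  f(2.085373) = -7.272665
  f(2.510857) = -2.213970
  x_4 = 2.510857 - (-2.213970)×(2.510857 - 2.085373)/(-2.213970 - (-7.272665))
       = 2.697073
Iteration 4:
  f(2.510857) = -2.213970
  f(2.697073) = 0.830769
  x_5 = 2.697073 - 0.830769×(2.697073 - 2.510857)/(0.830769 - (-2.213970))
       = 2.646264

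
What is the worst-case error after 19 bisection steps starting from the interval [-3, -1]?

Bisection error bound: |error| ≤ (b-a)/2^n
|error| ≤ (-1 - (-3))/2^19 = 2/2^19
|error| ≤ 0.0000038147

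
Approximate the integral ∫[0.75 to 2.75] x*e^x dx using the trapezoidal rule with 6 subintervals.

f(x) = x*e^x
a = 0.75, b = 2.75, n = 6
h = (b - a)/n = 0.333333

Trapezoidal rule: (h/2)[f(x₀) + 2f(x₁) + 2f(x₂) + ... + f(xₙ)]

x_0 = 0.7500, f(x_0) = 1.587750, coefficient = 1
x_1 = 1.0833, f(x_1) = 3.200721, coefficient = 2
x_2 = 1.4167, f(x_2) = 5.841417, coefficient = 2
x_3 = 1.7500, f(x_3) = 10.070555, coefficient = 2
x_4 = 2.0833, f(x_4) = 16.731656, coefficient = 2
x_5 = 2.4167, f(x_5) = 27.087053, coefficient = 2
x_6 = 2.7500, f(x_6) = 43.017238, coefficient = 1

I ≈ (0.333333/2) × 170.467790 = 28.411298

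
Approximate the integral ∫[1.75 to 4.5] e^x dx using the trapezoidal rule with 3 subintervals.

f(x) = e^x
a = 1.75, b = 4.5, n = 3
h = (b - a)/n = 0.916667

Trapezoidal rule: (h/2)[f(x₀) + 2f(x₁) + 2f(x₂) + ... + f(xₙ)]

x_0 = 1.7500, f(x_0) = 5.754603, coefficient = 1
x_1 = 2.6667, f(x_1) = 14.391916, coefficient = 2
x_2 = 3.5833, f(x_2) = 35.993319, coefficient = 2
x_3 = 4.5000, f(x_3) = 90.017131, coefficient = 1

I ≈ (0.916667/2) × 196.542204 = 90.081843
Exact value: 84.262529
Error: 5.819315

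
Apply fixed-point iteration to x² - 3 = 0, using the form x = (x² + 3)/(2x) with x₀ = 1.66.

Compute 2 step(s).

Equation: x² - 3 = 0
Fixed-point form: x = (x² + 3)/(2x)
x₀ = 1.66

x_1 = g(1.660000) = 1.733614
x_2 = g(1.733614) = 1.732052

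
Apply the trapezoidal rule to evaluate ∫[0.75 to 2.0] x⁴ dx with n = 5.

f(x) = x⁴
a = 0.75, b = 2.0, n = 5
h = (b - a)/n = 0.250000

Trapezoidal rule: (h/2)[f(x₀) + 2f(x₁) + 2f(x₂) + ... + f(xₙ)]

x_0 = 0.7500, f(x_0) = 0.316406, coefficient = 1
x_1 = 1.0000, f(x_1) = 1.000000, coefficient = 2
x_2 = 1.2500, f(x_2) = 2.441406, coefficient = 2
x_3 = 1.5000, f(x_3) = 5.062500, coefficient = 2
x_4 = 1.7500, f(x_4) = 9.378906, coefficient = 2
x_5 = 2.0000, f(x_5) = 16.000000, coefficient = 1

I ≈ (0.250000/2) × 52.082031 = 6.510254
Exact value: 6.352539
Error: 0.157715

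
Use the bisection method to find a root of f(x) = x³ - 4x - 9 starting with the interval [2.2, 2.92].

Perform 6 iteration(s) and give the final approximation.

f(x) = x³ - 4x - 9
Initial interval: [2.2, 2.92]

Iteration 1:
  c_1 = (2.200000 + 2.920000)/2 = 2.560000
  f(c_1) = f(2.560000) = -2.462784
  f(a) × f(c) ≥ 0, new interval: [2.560000, 2.920000]
Iteration 2:
  c_2 = (2.560000 + 2.920000)/2 = 2.740000
  f(c_2) = f(2.740000) = 0.610824
  f(a) × f(c) < 0, new interval: [2.560000, 2.740000]
Iteration 3:
  c_3 = (2.560000 + 2.740000)/2 = 2.650000
  f(c_3) = f(2.650000) = -0.990375
  f(a) × f(c) ≥ 0, new interval: [2.650000, 2.740000]
Iteration 4:
  c_4 = (2.650000 + 2.740000)/2 = 2.695000
  f(c_4) = f(2.695000) = -0.206148
  f(a) × f(c) ≥ 0, new interval: [2.695000, 2.740000]
Iteration 5:
  c_5 = (2.695000 + 2.740000)/2 = 2.717500
  f(c_5) = f(2.717500) = 0.198211
  f(a) × f(c) < 0, new interval: [2.695000, 2.717500]
Iteration 6:
  c_6 = (2.695000 + 2.717500)/2 = 2.706250
  f(c_6) = f(2.706250) = -0.004996
  f(a) × f(c) ≥ 0, new interval: [2.706250, 2.717500]

After 6 iteration(s), the approximation is c_6 = 2.706250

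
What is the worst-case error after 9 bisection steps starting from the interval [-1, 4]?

Bisection error bound: |error| ≤ (b-a)/2^n
|error| ≤ (4 - (-1))/2^9 = 5/2^9
|error| ≤ 0.0097656250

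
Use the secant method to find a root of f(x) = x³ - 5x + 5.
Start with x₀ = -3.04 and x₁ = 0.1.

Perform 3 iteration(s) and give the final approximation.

f(x) = x³ - 5x + 5
x₀ = -3.04, x₁ = 0.1

Secant formula: x_{n+1} = x_n - f(x_n)(x_n - x_{n-1})/(f(x_n) - f(x_{n-1}))

Iteration 1:
  f(-3.040000) = -7.894464
  f(0.100000) = 4.501000
  x_2 = 0.100000 - 4.501000×(0.100000 - (-3.040000))/(4.501000 - (-7.894464))
       = -1.040186
Iteration 2:
  f(0.100000) = 4.501000
  f(-1.040186) = 9.075463
  x_3 = -1.040186 - 9.075463×(-1.040186 - 0.100000)/(9.075463 - 4.501000)
       = 1.221876
Iteration 3:
  f(-1.040186) = 9.075463
  f(1.221876) = 0.714858
  x_4 = 1.221876 - 0.714858×(1.221876 - (-1.040186))/(0.714858 - 9.075463)
       = 1.415289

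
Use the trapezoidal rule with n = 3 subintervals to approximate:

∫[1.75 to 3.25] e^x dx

f(x) = e^x
a = 1.75, b = 3.25, n = 3
h = (b - a)/n = 0.500000

Trapezoidal rule: (h/2)[f(x₀) + 2f(x₁) + 2f(x₂) + ... + f(xₙ)]

x_0 = 1.7500, f(x_0) = 5.754603, coefficient = 1
x_1 = 2.2500, f(x_1) = 9.487736, coefficient = 2
x_2 = 2.7500, f(x_2) = 15.642632, coefficient = 2
x_3 = 3.2500, f(x_3) = 25.790340, coefficient = 1

I ≈ (0.500000/2) × 81.805678 = 20.451420
Exact value: 20.035737
Error: 0.415682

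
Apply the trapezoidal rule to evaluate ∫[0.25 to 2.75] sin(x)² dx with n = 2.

f(x) = sin(x)²
a = 0.25, b = 2.75, n = 2
h = (b - a)/n = 1.250000

Trapezoidal rule: (h/2)[f(x₀) + 2f(x₁) + 2f(x₂) + ... + f(xₙ)]

x_0 = 0.2500, f(x_0) = 0.061209, coefficient = 1
x_1 = 1.5000, f(x_1) = 0.994996, coefficient = 2
x_2 = 2.7500, f(x_2) = 0.145665, coefficient = 1

I ≈ (1.250000/2) × 2.196866 = 1.373041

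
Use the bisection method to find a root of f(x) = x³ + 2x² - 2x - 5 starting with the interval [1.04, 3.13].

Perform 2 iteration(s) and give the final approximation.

f(x) = x³ + 2x² - 2x - 5
Initial interval: [1.04, 3.13]

Iteration 1:
  c_1 = (1.040000 + 3.130000)/2 = 2.085000
  f(c_1) = f(2.085000) = 8.588414
  f(a) × f(c) < 0, new interval: [1.040000, 2.085000]
Iteration 2:
  c_2 = (1.040000 + 2.085000)/2 = 1.562500
  f(c_2) = f(1.562500) = 0.572510
  f(a) × f(c) < 0, new interval: [1.040000, 1.562500]

After 2 iteration(s), the approximation is c_2 = 1.562500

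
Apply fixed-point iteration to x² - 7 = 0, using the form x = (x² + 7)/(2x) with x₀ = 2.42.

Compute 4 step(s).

Equation: x² - 7 = 0
Fixed-point form: x = (x² + 7)/(2x)
x₀ = 2.42

x_1 = g(2.420000) = 2.656281
x_2 = g(2.656281) = 2.645772
x_3 = g(2.645772) = 2.645751
x_4 = g(2.645751) = 2.645751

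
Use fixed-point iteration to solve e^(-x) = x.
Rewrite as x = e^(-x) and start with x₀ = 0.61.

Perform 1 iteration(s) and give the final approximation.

Equation: e^(-x) = x
Fixed-point form: x = e^(-x)
x₀ = 0.61

x_1 = g(0.610000) = 0.543351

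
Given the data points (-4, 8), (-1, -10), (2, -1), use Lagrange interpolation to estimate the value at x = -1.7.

Lagrange interpolation formula:
P(x) = Σ yᵢ × Lᵢ(x)
where Lᵢ(x) = Π_{j≠i} (x - xⱼ)/(xᵢ - xⱼ)

L_0(-1.7) = (-1.7 - (-1))/(-4 - (-1)) × (-1.7 - 2)/(-4 - 2) = 0.143889
L_1(-1.7) = (-1.7 - (-4))/(-1 - (-4)) × (-1.7 - 2)/(-1 - 2) = 0.945556
L_2(-1.7) = (-1.7 - (-4))/(2 - (-4)) × (-1.7 - (-1))/(2 - (-1)) = -0.089444

P(-1.7) = 8×L_0(-1.7) + (-10)×L_1(-1.7) + (-1)×L_2(-1.7)
P(-1.7) = -8.215000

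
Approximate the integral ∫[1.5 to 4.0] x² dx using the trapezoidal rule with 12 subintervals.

f(x) = x²
a = 1.5, b = 4.0, n = 12
h = (b - a)/n = 0.208333

Trapezoidal rule: (h/2)[f(x₀) + 2f(x₁) + 2f(x₂) + ... + f(xₙ)]

x_0 = 1.5000, f(x_0) = 2.250000, coefficient = 1
x_1 = 1.7083, f(x_1) = 2.918403, coefficient = 2
x_2 = 1.9167, f(x_2) = 3.673611, coefficient = 2
x_3 = 2.1250, f(x_3) = 4.515625, coefficient = 2
x_4 = 2.3333, f(x_4) = 5.444444, coefficient = 2
x_5 = 2.5417, f(x_5) = 6.460069, coefficient = 2
x_6 = 2.7500, f(x_6) = 7.562500, coefficient = 2
x_7 = 2.9583, f(x_7) = 8.751736, coefficient = 2
x_8 = 3.1667, f(x_8) = 10.027778, coefficient = 2
x_9 = 3.3750, f(x_9) = 11.390625, coefficient = 2
x_10 = 3.5833, f(x_10) = 12.840278, coefficient = 2
x_11 = 3.7917, f(x_11) = 14.376736, coefficient = 2
x_12 = 4.0000, f(x_12) = 16.000000, coefficient = 1

I ≈ (0.208333/2) × 194.173611 = 20.226418
Exact value: 20.208333
Error: 0.018084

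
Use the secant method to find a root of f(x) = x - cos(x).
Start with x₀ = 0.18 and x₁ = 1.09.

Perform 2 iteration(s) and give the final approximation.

f(x) = x - cos(x)
x₀ = 0.18, x₁ = 1.09

Secant formula: x_{n+1} = x_n - f(x_n)(x_n - x_{n-1})/(f(x_n) - f(x_{n-1}))

Iteration 1:
  f(0.180000) = -0.803844
  f(1.090000) = 0.627515
  x_2 = 1.090000 - 0.627515×(1.090000 - 0.180000)/(0.627515 - (-0.803844))
       = 0.691051
Iteration 2:
  f(1.090000) = 0.627515
  f(0.691051) = -0.079525
  x_3 = 0.691051 - (-0.079525)×(0.691051 - 1.090000)/(-0.079525 - 0.627515)
       = 0.735924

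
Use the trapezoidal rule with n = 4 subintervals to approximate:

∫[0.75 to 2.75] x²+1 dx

f(x) = x²+1
a = 0.75, b = 2.75, n = 4
h = (b - a)/n = 0.500000

Trapezoidal rule: (h/2)[f(x₀) + 2f(x₁) + 2f(x₂) + ... + f(xₙ)]

x_0 = 0.7500, f(x_0) = 1.562500, coefficient = 1
x_1 = 1.2500, f(x_1) = 2.562500, coefficient = 2
x_2 = 1.7500, f(x_2) = 4.062500, coefficient = 2
x_3 = 2.2500, f(x_3) = 6.062500, coefficient = 2
x_4 = 2.7500, f(x_4) = 8.562500, coefficient = 1

I ≈ (0.500000/2) × 35.500000 = 8.875000
Exact value: 8.791667
Error: 0.083333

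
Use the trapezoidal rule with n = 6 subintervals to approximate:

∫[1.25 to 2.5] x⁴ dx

f(x) = x⁴
a = 1.25, b = 2.5, n = 6
h = (b - a)/n = 0.208333

Trapezoidal rule: (h/2)[f(x₀) + 2f(x₁) + 2f(x₂) + ... + f(xₙ)]

x_0 = 1.2500, f(x_0) = 2.441406, coefficient = 1
x_1 = 1.4583, f(x_1) = 4.523006, coefficient = 2
x_2 = 1.6667, f(x_2) = 7.716049, coefficient = 2
x_3 = 1.8750, f(x_3) = 12.359619, coefficient = 2
x_4 = 2.0833, f(x_4) = 18.838011, coefficient = 2
x_5 = 2.2917, f(x_5) = 27.580732, coefficient = 2
x_6 = 2.5000, f(x_6) = 39.062500, coefficient = 1

I ≈ (0.208333/2) × 183.538743 = 19.118619
Exact value: 18.920898
Error: 0.197721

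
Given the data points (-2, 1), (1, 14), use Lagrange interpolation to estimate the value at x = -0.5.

Lagrange interpolation formula:
P(x) = Σ yᵢ × Lᵢ(x)
where Lᵢ(x) = Π_{j≠i} (x - xⱼ)/(xᵢ - xⱼ)

L_0(-0.5) = (-0.5 - 1)/(-2 - 1) = 0.500000
L_1(-0.5) = (-0.5 - (-2))/(1 - (-2)) = 0.500000

P(-0.5) = 1×L_0(-0.5) + 14×L_1(-0.5)
P(-0.5) = 7.500000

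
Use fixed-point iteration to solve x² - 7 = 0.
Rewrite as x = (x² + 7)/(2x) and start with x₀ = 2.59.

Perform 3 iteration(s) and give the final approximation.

Equation: x² - 7 = 0
Fixed-point form: x = (x² + 7)/(2x)
x₀ = 2.59

x_1 = g(2.590000) = 2.646351
x_2 = g(2.646351) = 2.645751
x_3 = g(2.645751) = 2.645751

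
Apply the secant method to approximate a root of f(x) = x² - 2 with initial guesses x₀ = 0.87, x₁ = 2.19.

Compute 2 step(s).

f(x) = x² - 2
x₀ = 0.87, x₁ = 2.19

Secant formula: x_{n+1} = x_n - f(x_n)(x_n - x_{n-1})/(f(x_n) - f(x_{n-1}))

Iteration 1:
  f(0.870000) = -1.243100
  f(2.190000) = 2.796100
  x_2 = 2.190000 - 2.796100×(2.190000 - 0.870000)/(2.796100 - (-1.243100))
       = 1.276242
Iteration 2:
  f(2.190000) = 2.796100
  f(1.276242) = -0.371207
  x_3 = 1.276242 - (-0.371207)×(1.276242 - 2.190000)/(-0.371207 - 2.796100)
       = 1.383334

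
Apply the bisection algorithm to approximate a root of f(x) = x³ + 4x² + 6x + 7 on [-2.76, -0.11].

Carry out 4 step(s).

f(x) = x³ + 4x² + 6x + 7
Initial interval: [-2.76, -0.11]

Iteration 1:
  c_1 = (-2.760000 + (-0.110000))/2 = -1.435000
  f(c_1) = f(-1.435000) = 3.671912
  f(a) × f(c) < 0, new interval: [-2.760000, -1.435000]
Iteration 2:
  c_2 = (-2.760000 + (-1.435000))/2 = -2.097500
  f(c_2) = f(-2.097500) = 2.785061
  f(a) × f(c) < 0, new interval: [-2.760000, -2.097500]
Iteration 3:
  c_3 = (-2.760000 + (-2.097500))/2 = -2.428750
  f(c_3) = f(-2.428750) = 1.696031
  f(a) × f(c) < 0, new interval: [-2.760000, -2.428750]
Iteration 4:
  c_4 = (-2.760000 + (-2.428750))/2 = -2.594375
  f(c_4) = f(-2.594375) = 0.894705
  f(a) × f(c) < 0, new interval: [-2.760000, -2.594375]

After 4 iteration(s), the approximation is c_4 = -2.594375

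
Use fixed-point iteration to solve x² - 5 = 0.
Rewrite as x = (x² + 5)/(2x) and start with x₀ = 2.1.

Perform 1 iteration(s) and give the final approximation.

Equation: x² - 5 = 0
Fixed-point form: x = (x² + 5)/(2x)
x₀ = 2.1

x_1 = g(2.100000) = 2.240476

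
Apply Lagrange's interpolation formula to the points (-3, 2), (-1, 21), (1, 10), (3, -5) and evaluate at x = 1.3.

Lagrange interpolation formula:
P(x) = Σ yᵢ × Lᵢ(x)
where Lᵢ(x) = Π_{j≠i} (x - xⱼ)/(xᵢ - xⱼ)

L_0(1.3) = (1.3 - (-1))/(-3 - (-1)) × (1.3 - 1)/(-3 - 1) × (1.3 - 3)/(-3 - 3) = 0.024438
L_1(1.3) = (1.3 - (-3))/(-1 - (-3)) × (1.3 - 1)/(-1 - 1) × (1.3 - 3)/(-1 - 3) = -0.137063
L_2(1.3) = (1.3 - (-3))/(1 - (-3)) × (1.3 - (-1))/(1 - (-1)) × (1.3 - 3)/(1 - 3) = 1.050812
L_3(1.3) = (1.3 - (-3))/(3 - (-3)) × (1.3 - (-1))/(3 - (-1)) × (1.3 - 1)/(3 - 1) = 0.061813

P(1.3) = 2×L_0(1.3) + 21×L_1(1.3) + 10×L_2(1.3) + (-5)×L_3(1.3)
P(1.3) = 7.369625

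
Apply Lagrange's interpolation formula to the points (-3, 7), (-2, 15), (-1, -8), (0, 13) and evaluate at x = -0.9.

Lagrange interpolation formula:
P(x) = Σ yᵢ × Lᵢ(x)
where Lᵢ(x) = Π_{j≠i} (x - xⱼ)/(xᵢ - xⱼ)

L_0(-0.9) = (-0.9 - (-2))/(-3 - (-2)) × (-0.9 - (-1))/(-3 - (-1)) × (-0.9 - 0)/(-3 - 0) = 0.016500
L_1(-0.9) = (-0.9 - (-3))/(-2 - (-3)) × (-0.9 - (-1))/(-2 - (-1)) × (-0.9 - 0)/(-2 - 0) = -0.094500
L_2(-0.9) = (-0.9 - (-3))/(-1 - (-3)) × (-0.9 - (-2))/(-1 - (-2)) × (-0.9 - 0)/(-1 - 0) = 1.039500
L_3(-0.9) = (-0.9 - (-3))/(0 - (-3)) × (-0.9 - (-2))/(0 - (-2)) × (-0.9 - (-1))/(0 - (-1)) = 0.038500

P(-0.9) = 7×L_0(-0.9) + 15×L_1(-0.9) + (-8)×L_2(-0.9) + 13×L_3(-0.9)
P(-0.9) = -9.117500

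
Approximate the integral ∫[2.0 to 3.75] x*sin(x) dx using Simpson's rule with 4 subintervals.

f(x) = x*sin(x)
a = 2.0, b = 3.75, n = 4
h = (b - a)/n = 0.437500

Simpson's rule: (h/3)[f(x₀) + 4f(x₁) + 2f(x₂) + ... + f(xₙ)]

x_0 = 2.0000, f(x_0) = 1.818595, coefficient = 1
x_1 = 2.4375, f(x_1) = 1.577897, coefficient = 4
x_2 = 2.8750, f(x_2) = 0.757407, coefficient = 2
x_3 = 3.3125, f(x_3) = -0.563379, coefficient = 4
x_4 = 3.7500, f(x_4) = -2.143355, coefficient = 1

I ≈ (0.437500/3) × 5.248130 = 0.765352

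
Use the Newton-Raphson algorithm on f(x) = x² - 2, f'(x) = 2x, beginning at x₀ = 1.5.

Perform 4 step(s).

f(x) = x² - 2
f'(x) = 2x
x₀ = 1.5

Newton-Raphson formula: x_{n+1} = x_n - f(x_n)/f'(x_n)

Iteration 1:
  f(1.500000) = 0.250000
  f'(1.500000) = 3.000000
  x_1 = 1.500000 - 0.250000/3.000000 = 1.416667
Iteration 2:
  f(1.416667) = 0.006944
  f'(1.416667) = 2.833333
  x_2 = 1.416667 - 0.006944/2.833333 = 1.414216
Iteration 3:
  f(1.414216) = 0.000006
  f'(1.414216) = 2.828431
  x_3 = 1.414216 - 0.000006/2.828431 = 1.414214
Iteration 4:
  f(1.414214) = 0.000000
  f'(1.414214) = 2.828427
  x_4 = 1.414214 - 0.000000/2.828427 = 1.414214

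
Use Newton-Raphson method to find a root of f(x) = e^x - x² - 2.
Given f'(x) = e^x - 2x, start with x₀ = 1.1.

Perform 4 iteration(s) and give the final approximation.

f(x) = e^x - x² - 2
f'(x) = e^x - 2x
x₀ = 1.1

Newton-Raphson formula: x_{n+1} = x_n - f(x_n)/f'(x_n)

Iteration 1:
  f(1.100000) = -0.205834
  f'(1.100000) = 0.804166
  x_1 = 1.100000 - (-0.205834)/0.804166 = 1.355960
Iteration 2:
  f(1.355960) = 0.041856
  f'(1.355960) = 1.168564
  x_2 = 1.355960 - 0.041856/1.168564 = 1.320141
Iteration 3:
  f(1.320141) = 0.001177
  f'(1.320141) = 1.103667
  x_3 = 1.320141 - 0.001177/1.103667 = 1.319075
Iteration 4:
  f(1.319075) = 0.000001
  f'(1.319075) = 1.101810
  x_4 = 1.319075 - 0.000001/1.101810 = 1.319074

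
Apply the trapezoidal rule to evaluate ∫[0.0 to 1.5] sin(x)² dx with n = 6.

f(x) = sin(x)²
a = 0.0, b = 1.5, n = 6
h = (b - a)/n = 0.250000

Trapezoidal rule: (h/2)[f(x₀) + 2f(x₁) + 2f(x₂) + ... + f(xₙ)]

x_0 = 0.0000, f(x_0) = 0.000000, coefficient = 1
x_1 = 0.2500, f(x_1) = 0.061209, coefficient = 2
x_2 = 0.5000, f(x_2) = 0.229849, coefficient = 2
x_3 = 0.7500, f(x_3) = 0.464631, coefficient = 2
x_4 = 1.0000, f(x_4) = 0.708073, coefficient = 2
x_5 = 1.2500, f(x_5) = 0.900572, coefficient = 2
x_6 = 1.5000, f(x_6) = 0.994996, coefficient = 1

I ≈ (0.250000/2) × 5.723665 = 0.715458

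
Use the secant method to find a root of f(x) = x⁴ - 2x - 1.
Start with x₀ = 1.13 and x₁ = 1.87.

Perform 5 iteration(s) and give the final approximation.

f(x) = x⁴ - 2x - 1
x₀ = 1.13, x₁ = 1.87

Secant formula: x_{n+1} = x_n - f(x_n)(x_n - x_{n-1})/(f(x_n) - f(x_{n-1}))

Iteration 1:
  f(1.130000) = -1.629526
  f(1.870000) = 7.488310
  x_2 = 1.870000 - 7.488310×(1.870000 - 1.130000)/(7.488310 - (-1.629526))
       = 1.262252
Iteration 2:
  f(1.870000) = 7.488310
  f(1.262252) = -0.985964
  x_3 = 1.262252 - (-0.985964)×(1.262252 - 1.870000)/(-0.985964 - 7.488310)
       = 1.332962
Iteration 3:
  f(1.262252) = -0.985964
  f(1.332962) = -0.508950
  x_4 = 1.332962 - (-0.508950)×(1.332962 - 1.262252)/(-0.508950 - (-0.985964))
       = 1.408406
Iteration 4:
  f(1.332962) = -0.508950
  f(1.408406) = 0.117888
  x_5 = 1.408406 - 0.117888×(1.408406 - 1.332962)/(0.117888 - (-0.508950))
       = 1.394218
Iteration 5:
  f(1.408406) = 0.117888
  f(1.394218) = -0.009911
  x_6 = 1.394218 - (-0.009911)×(1.394218 - 1.408406)/(-0.009911 - 0.117888)
       = 1.395318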